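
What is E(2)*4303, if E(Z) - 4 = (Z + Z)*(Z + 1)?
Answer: 68848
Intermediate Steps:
E(Z) = 4 + 2*Z*(1 + Z) (E(Z) = 4 + (Z + Z)*(Z + 1) = 4 + (2*Z)*(1 + Z) = 4 + 2*Z*(1 + Z))
E(2)*4303 = (4 + 2*2 + 2*2**2)*4303 = (4 + 4 + 2*4)*4303 = (4 + 4 + 8)*4303 = 16*4303 = 68848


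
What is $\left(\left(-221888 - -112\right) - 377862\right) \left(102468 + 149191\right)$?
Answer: $-150904299442$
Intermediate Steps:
$\left(\left(-221888 - -112\right) - 377862\right) \left(102468 + 149191\right) = \left(\left(-221888 + 112\right) - 377862\right) 251659 = \left(-221776 - 377862\right) 251659 = \left(-599638\right) 251659 = -150904299442$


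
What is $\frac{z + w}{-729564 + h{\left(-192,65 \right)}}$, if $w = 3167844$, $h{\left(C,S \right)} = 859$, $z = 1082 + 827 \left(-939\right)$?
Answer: $- \frac{2392373}{728705} \approx -3.283$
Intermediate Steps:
$z = -775471$ ($z = 1082 - 776553 = -775471$)
$\frac{z + w}{-729564 + h{\left(-192,65 \right)}} = \frac{-775471 + 3167844}{-729564 + 859} = \frac{2392373}{-728705} = 2392373 \left(- \frac{1}{728705}\right) = - \frac{2392373}{728705}$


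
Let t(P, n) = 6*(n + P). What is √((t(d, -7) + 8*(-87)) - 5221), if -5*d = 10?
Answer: I*√5971 ≈ 77.272*I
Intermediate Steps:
d = -2 (d = -⅕*10 = -2)
t(P, n) = 6*P + 6*n (t(P, n) = 6*(P + n) = 6*P + 6*n)
√((t(d, -7) + 8*(-87)) - 5221) = √(((6*(-2) + 6*(-7)) + 8*(-87)) - 5221) = √(((-12 - 42) - 696) - 5221) = √((-54 - 696) - 5221) = √(-750 - 5221) = √(-5971) = I*√5971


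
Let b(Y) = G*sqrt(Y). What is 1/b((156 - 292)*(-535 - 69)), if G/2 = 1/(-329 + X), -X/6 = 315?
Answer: -2219*sqrt(5134)/41072 ≈ -3.8711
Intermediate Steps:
X = -1890 (X = -6*315 = -1890)
G = -2/2219 (G = 2/(-329 - 1890) = 2/(-2219) = 2*(-1/2219) = -2/2219 ≈ -0.00090131)
b(Y) = -2*sqrt(Y)/2219
1/b((156 - 292)*(-535 - 69)) = 1/(-2*4*sqrt(5134)/2219) = 1/(-8*sqrt(5134)/2219) = -2219*sqrt(5134)/41072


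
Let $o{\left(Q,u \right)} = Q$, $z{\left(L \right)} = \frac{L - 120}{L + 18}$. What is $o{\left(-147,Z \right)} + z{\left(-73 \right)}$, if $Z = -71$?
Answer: $- \frac{7892}{55} \approx -143.49$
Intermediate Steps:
$z{\left(L \right)} = \frac{-120 + L}{18 + L}$
$o{\left(-147,Z \right)} + z{\left(-73 \right)} = -147 + \frac{-120 - 73}{18 - 73} = -147 + \frac{1}{-55} \left(-193\right) = -147 - - \frac{193}{55} = -147 + \frac{193}{55} = - \frac{7892}{55}$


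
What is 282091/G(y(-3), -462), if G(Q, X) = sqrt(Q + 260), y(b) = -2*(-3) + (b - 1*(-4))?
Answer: 282091*sqrt(267)/267 ≈ 17264.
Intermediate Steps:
y(b) = 10 + b (y(b) = 6 + (b + 4) = 6 + (4 + b) = 10 + b)
G(Q, X) = sqrt(260 + Q)
282091/G(y(-3), -462) = 282091/(sqrt(260 + (10 - 3))) = 282091/(sqrt(260 + 7)) = 282091/(sqrt(267)) = 282091*(sqrt(267)/267) = 282091*sqrt(267)/267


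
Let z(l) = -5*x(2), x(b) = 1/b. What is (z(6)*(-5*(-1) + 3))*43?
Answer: -860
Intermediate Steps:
x(b) = 1/b
z(l) = -5/2
(z(6)*(-5*(-1) + 3))*43 = -5*(-5*(-1) + 3)/2*43 = -5*(5 + 3)/2*43 = -5/2*8*43 = -20*43 = -860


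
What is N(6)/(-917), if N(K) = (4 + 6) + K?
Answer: -16/917 ≈ -0.017448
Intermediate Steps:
N(K) = 10 + K
N(6)/(-917) = (10 + 6)/(-917) = 16*(-1/917) = -16/917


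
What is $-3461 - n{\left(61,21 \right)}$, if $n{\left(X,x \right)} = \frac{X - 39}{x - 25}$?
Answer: $- \frac{6911}{2} \approx -3455.5$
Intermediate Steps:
$n{\left(X,x \right)} = \frac{-39 + X}{-25 + x}$
$-3461 - n{\left(61,21 \right)} = -3461 - \frac{-39 + 61}{-25 + 21} = -3461 - \frac{1}{-4} \cdot 22 = -3461 - \left(- \frac{1}{4}\right) 22 = -3461 - - \frac{11}{2} = -3461 + \frac{11}{2} = - \frac{6911}{2}$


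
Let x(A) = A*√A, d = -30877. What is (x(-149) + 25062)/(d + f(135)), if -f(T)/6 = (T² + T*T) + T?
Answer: -25062/250387 + 149*I*√149/250387 ≈ -0.10009 + 0.0072639*I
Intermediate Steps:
x(A) = A^(3/2)
f(T) = -12*T² - 6*T (f(T) = -6*((T² + T*T) + T) = -6*((T² + T²) + T) = -6*(2*T² + T) = -6*(T + 2*T²) = -12*T² - 6*T)
(x(-149) + 25062)/(d + f(135)) = ((-149)^(3/2) + 25062)/(-30877 - 6*135*(1 + 2*135)) = (-149*I*√149 + 25062)/(-30877 - 6*135*(1 + 270)) = (25062 - 149*I*√149)/(-30877 - 6*135*271) = (25062 - 149*I*√149)/(-30877 - 219510) = (25062 - 149*I*√149)/(-250387) = (25062 - 149*I*√149)*(-1/250387) = -25062/250387 + 149*I*√149/250387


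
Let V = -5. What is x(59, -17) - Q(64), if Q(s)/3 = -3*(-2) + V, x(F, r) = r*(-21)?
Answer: 354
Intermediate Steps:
x(F, r) = -21*r
Q(s) = 3 (Q(s) = 3*(-3*(-2) - 5) = 3*(6 - 5) = 3*1 = 3)
x(59, -17) - Q(64) = -21*(-17) - 1*3 = 357 - 3 = 354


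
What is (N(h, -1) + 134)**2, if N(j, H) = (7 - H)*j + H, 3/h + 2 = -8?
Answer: 426409/25 ≈ 17056.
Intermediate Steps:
h = -3/10 (h = 3/(-2 - 8) = 3/(-10) = 3*(-1/10) = -3/10 ≈ -0.30000)
N(j, H) = H + j*(7 - H) (N(j, H) = j*(7 - H) + H = H + j*(7 - H))
(N(h, -1) + 134)**2 = ((-1 + 7*(-3/10) - 1*(-1)*(-3/10)) + 134)**2 = ((-1 - 21/10 - 3/10) + 134)**2 = (-17/5 + 134)**2 = (653/5)**2 = 426409/25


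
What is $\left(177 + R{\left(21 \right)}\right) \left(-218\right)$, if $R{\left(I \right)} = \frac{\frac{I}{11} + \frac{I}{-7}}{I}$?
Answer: $- \frac{2970250}{77} \approx -38575.0$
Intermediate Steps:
$R{\left(I \right)} = - \frac{4}{77}$ ($R{\left(I \right)} = \frac{I \frac{1}{11} + I \left(- \frac{1}{7}\right)}{I} = \frac{\frac{I}{11} - \frac{I}{7}}{I} = \frac{\left(- \frac{4}{77}\right) I}{I} = - \frac{4}{77}$)
$\left(177 + R{\left(21 \right)}\right) \left(-218\right) = \left(177 - \frac{4}{77}\right) \left(-218\right) = \frac{13625}{77} \left(-218\right) = - \frac{2970250}{77}$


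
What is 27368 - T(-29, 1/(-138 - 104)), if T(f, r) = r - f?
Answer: 6616039/242 ≈ 27339.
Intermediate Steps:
27368 - T(-29, 1/(-138 - 104)) = 27368 - (1/(-138 - 104) - 1*(-29)) = 27368 - (1/(-242) + 29) = 27368 - (-1/242 + 29) = 27368 - 1*7017/242 = 27368 - 7017/242 = 6616039/242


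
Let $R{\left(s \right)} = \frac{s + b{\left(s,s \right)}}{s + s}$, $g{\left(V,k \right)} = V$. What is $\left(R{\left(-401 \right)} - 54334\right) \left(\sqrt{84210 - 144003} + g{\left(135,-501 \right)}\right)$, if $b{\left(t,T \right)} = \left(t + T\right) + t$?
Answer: $-7334820 - 54332 i \sqrt{59793} \approx -7.3348 \cdot 10^{6} - 1.3286 \cdot 10^{7} i$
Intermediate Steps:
$b{\left(t,T \right)} = T + 2 t$ ($b{\left(t,T \right)} = \left(T + t\right) + t = T + 2 t$)
$R{\left(s \right)} = 2$ ($R{\left(s \right)} = \frac{s + \left(s + 2 s\right)}{s + s} = \frac{s + 3 s}{2 s} = 4 s \frac{1}{2 s} = 2$)
$\left(R{\left(-401 \right)} - 54334\right) \left(\sqrt{84210 - 144003} + g{\left(135,-501 \right)}\right) = \left(2 - 54334\right) \left(\sqrt{84210 - 144003} + 135\right) = - 54332 \left(\sqrt{-59793} + 135\right) = - 54332 \left(i \sqrt{59793} + 135\right) = - 54332 \left(135 + i \sqrt{59793}\right) = -7334820 - 54332 i \sqrt{59793}$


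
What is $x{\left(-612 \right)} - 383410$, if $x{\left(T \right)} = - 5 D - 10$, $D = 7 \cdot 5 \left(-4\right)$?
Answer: $-382720$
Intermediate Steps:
$D = -140$ ($D = 7 \left(-20\right) = -140$)
$x{\left(T \right)} = 690$ ($x{\left(T \right)} = \left(-5\right) \left(-140\right) - 10 = 700 - 10 = 690$)
$x{\left(-612 \right)} - 383410 = 690 - 383410 = -382720$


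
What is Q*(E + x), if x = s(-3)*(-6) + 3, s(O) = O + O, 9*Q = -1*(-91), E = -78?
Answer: -1183/3 ≈ -394.33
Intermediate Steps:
Q = 91/9 (Q = (-1*(-91))/9 = (⅑)*91 = 91/9 ≈ 10.111)
s(O) = 2*O
x = 39 (x = (2*(-3))*(-6) + 3 = -6*(-6) + 3 = 36 + 3 = 39)
Q*(E + x) = 91*(-78 + 39)/9 = (91/9)*(-39) = -1183/3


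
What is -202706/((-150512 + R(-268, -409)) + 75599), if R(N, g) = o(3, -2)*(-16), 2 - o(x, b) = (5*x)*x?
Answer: 202706/74225 ≈ 2.7310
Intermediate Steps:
o(x, b) = 2 - 5*x² (o(x, b) = 2 - 5*x*x = 2 - 5*x²)
R(N, g) = 688 (R(N, g) = (2 - 5*3²)*(-16) = (2 - 5*9)*(-16) = (2 - 45)*(-16) = -43*(-16) = 688)
-202706/((-150512 + R(-268, -409)) + 75599) = -202706/((-150512 + 688) + 75599) = -202706/(-149824 + 75599) = -202706/(-74225) = -202706*(-1/74225) = 202706/74225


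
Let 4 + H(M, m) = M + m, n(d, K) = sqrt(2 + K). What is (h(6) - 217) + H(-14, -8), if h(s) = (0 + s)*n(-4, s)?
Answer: -243 + 12*sqrt(2) ≈ -226.03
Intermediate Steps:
h(s) = s*sqrt(2 + s) (h(s) = (0 + s)*sqrt(2 + s) = s*sqrt(2 + s))
H(M, m) = -4 + M + m (H(M, m) = -4 + (M + m) = -4 + M + m)
(h(6) - 217) + H(-14, -8) = (6*sqrt(2 + 6) - 217) + (-4 - 14 - 8) = (6*sqrt(8) - 217) - 26 = (6*(2*sqrt(2)) - 217) - 26 = (12*sqrt(2) - 217) - 26 = (-217 + 12*sqrt(2)) - 26 = -243 + 12*sqrt(2)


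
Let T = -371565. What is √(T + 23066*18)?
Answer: 3*√4847 ≈ 208.86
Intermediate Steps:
√(T + 23066*18) = √(-371565 + 23066*18) = √(-371565 + 415188) = √43623 = 3*√4847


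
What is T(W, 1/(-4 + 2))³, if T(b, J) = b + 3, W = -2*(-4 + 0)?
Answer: 1331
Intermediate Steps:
W = 8 (W = -2*(-4) = 8)
T(b, J) = 3 + b
T(W, 1/(-4 + 2))³ = (3 + 8)³ = 11³ = 1331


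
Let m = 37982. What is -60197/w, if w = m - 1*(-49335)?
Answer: -60197/87317 ≈ -0.68941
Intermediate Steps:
w = 87317 (w = 37982 - 1*(-49335) = 37982 + 49335 = 87317)
-60197/w = -60197/87317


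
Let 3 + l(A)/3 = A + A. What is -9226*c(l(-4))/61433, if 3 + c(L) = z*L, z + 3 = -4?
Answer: -2103528/61433 ≈ -34.241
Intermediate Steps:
z = -7 (z = -3 - 4 = -7)
l(A) = -9 + 6*A (l(A) = -9 + 3*(A + A) = -9 + 3*(2*A) = -9 + 6*A)
c(L) = -3 - 7*L
-9226*c(l(-4))/61433 = -9226*(-3 - 7*(-9 + 6*(-4)))/61433 = -9226*(-3 - 7*(-9 - 24))*(1/61433) = -9226*(-3 - 7*(-33))*(1/61433) = -9226*(-3 + 231)*(1/61433) = -9226*228*(1/61433) = -2103528*1/61433 = -2103528/61433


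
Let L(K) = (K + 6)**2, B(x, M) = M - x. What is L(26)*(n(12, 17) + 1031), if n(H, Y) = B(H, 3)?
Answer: 1046528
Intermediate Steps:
n(H, Y) = 3 - H
L(K) = (6 + K)**2
L(26)*(n(12, 17) + 1031) = (6 + 26)**2*((3 - 1*12) + 1031) = 32**2*((3 - 12) + 1031) = 1024*(-9 + 1031) = 1024*1022 = 1046528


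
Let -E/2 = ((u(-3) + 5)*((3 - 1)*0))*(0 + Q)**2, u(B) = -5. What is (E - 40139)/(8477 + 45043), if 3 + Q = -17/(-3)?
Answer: -40139/53520 ≈ -0.74998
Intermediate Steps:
Q = 8/3 (Q = -3 - 17/(-3) = -3 - 17*(-1/3) = -3 + 17/3 = 8/3 ≈ 2.6667)
E = 0 (E = -2*(-5 + 5)*((3 - 1)*0)*(0 + 8/3)**2 = -2*0*(2*0)*(8/3)**2 = -2*0*0*64/9 = -0*64/9 = -2*0 = 0)
(E - 40139)/(8477 + 45043) = (0 - 40139)/(8477 + 45043) = -40139/53520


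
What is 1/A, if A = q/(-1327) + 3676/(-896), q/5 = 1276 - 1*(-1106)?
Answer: -297248/3887353 ≈ -0.076465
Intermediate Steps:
q = 11910 (q = 5*(1276 - 1*(-1106)) = 5*(1276 + 1106) = 5*2382 = 11910)
A = -3887353/297248 (A = 11910/(-1327) + 3676/(-896) = 11910*(-1/1327) + 3676*(-1/896) = -11910/1327 - 919/224 = -3887353/297248 ≈ -13.078)
1/A = 1/(-3887353/297248) = -297248/3887353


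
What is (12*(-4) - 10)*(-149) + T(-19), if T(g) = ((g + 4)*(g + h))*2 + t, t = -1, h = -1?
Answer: 9241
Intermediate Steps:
T(g) = -1 + 2*(-1 + g)*(4 + g) (T(g) = ((g + 4)*(g - 1))*2 - 1 = ((4 + g)*(-1 + g))*2 - 1 = ((-1 + g)*(4 + g))*2 - 1 = 2*(-1 + g)*(4 + g) - 1 = -1 + 2*(-1 + g)*(4 + g))
(12*(-4) - 10)*(-149) + T(-19) = (12*(-4) - 10)*(-149) + (-9 + 2*(-19)² + 6*(-19)) = (-48 - 10)*(-149) + (-9 + 2*361 - 114) = -58*(-149) + (-9 + 722 - 114) = 8642 + 599 = 9241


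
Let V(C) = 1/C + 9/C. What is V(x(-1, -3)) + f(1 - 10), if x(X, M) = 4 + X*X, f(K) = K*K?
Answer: 83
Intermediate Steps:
f(K) = K**2
x(X, M) = 4 + X**2
V(C) = 10/C (V(C) = 1/C + 9/C = 10/C)
V(x(-1, -3)) + f(1 - 10) = 10/(4 + (-1)**2) + (1 - 10)**2 = 10/(4 + 1) + (-9)**2 = 10/5 + 81 = 10*(1/5) + 81 = 2 + 81 = 83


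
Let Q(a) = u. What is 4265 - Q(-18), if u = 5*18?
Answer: 4175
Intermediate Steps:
u = 90
Q(a) = 90
4265 - Q(-18) = 4265 - 1*90 = 4265 - 90 = 4175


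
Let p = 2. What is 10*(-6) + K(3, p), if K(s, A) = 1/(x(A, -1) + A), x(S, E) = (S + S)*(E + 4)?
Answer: -839/14 ≈ -59.929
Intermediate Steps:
x(S, E) = 2*S*(4 + E) (x(S, E) = (2*S)*(4 + E) = 2*S*(4 + E))
K(s, A) = 1/(7*A) (K(s, A) = 1/(2*A*(4 - 1) + A) = 1/(2*A*3 + A) = 1/(6*A + A) = 1/(7*A))
10*(-6) + K(3, p) = 10*(-6) + (⅐)/2 = -60 + (⅐)*(½) = -60 + 1/14 = -839/14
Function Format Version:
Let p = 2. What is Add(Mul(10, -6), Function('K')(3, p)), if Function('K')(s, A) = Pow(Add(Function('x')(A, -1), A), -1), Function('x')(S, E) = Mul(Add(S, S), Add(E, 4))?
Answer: Rational(-839, 14) ≈ -59.929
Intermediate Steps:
Function('x')(S, E) = Mul(2, S, Add(4, E)) (Function('x')(S, E) = Mul(Mul(2, S), Add(4, E)) = Mul(2, S, Add(4, E)))
Function('K')(s, A) = Mul(Rational(1, 7), Pow(A, -1)) (Function('K')(s, A) = Pow(Add(Mul(2, A, Add(4, -1)), A), -1) = Pow(Add(Mul(2, A, 3), A), -1) = Pow(Add(Mul(6, A), A), -1) = Pow(Mul(7, A), -1) = Mul(Rational(1, 7), Pow(A, -1)))
Add(Mul(10, -6), Function('K')(3, p)) = Add(Mul(10, -6), Mul(Rational(1, 7), Pow(2, -1))) = Add(-60, Mul(Rational(1, 7), Rational(1, 2))) = Add(-60, Rational(1, 14)) = Rational(-839, 14)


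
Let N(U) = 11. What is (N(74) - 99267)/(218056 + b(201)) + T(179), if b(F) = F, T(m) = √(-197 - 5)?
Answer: -99256/218257 + I*√202 ≈ -0.45477 + 14.213*I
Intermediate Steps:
T(m) = I*√202 (T(m) = √(-202) = I*√202)
(N(74) - 99267)/(218056 + b(201)) + T(179) = (11 - 99267)/(218056 + 201) + I*√202 = -99256/218257 + I*√202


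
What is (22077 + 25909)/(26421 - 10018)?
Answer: 47986/16403 ≈ 2.9254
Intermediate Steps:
(22077 + 25909)/(26421 - 10018) = 47986/16403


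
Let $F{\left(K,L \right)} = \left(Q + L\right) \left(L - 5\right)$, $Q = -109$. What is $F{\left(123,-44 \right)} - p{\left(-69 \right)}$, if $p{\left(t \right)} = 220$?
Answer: $7277$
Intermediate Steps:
$F{\left(K,L \right)} = \left(-109 + L\right) \left(-5 + L\right)$ ($F{\left(K,L \right)} = \left(-109 + L\right) \left(L - 5\right) = \left(-109 + L\right) \left(-5 + L\right)$)
$F{\left(123,-44 \right)} - p{\left(-69 \right)} = \left(545 + \left(-44\right)^{2} - -5016\right) - 220 = \left(545 + 1936 + 5016\right) - 220 = 7497 - 220 = 7277$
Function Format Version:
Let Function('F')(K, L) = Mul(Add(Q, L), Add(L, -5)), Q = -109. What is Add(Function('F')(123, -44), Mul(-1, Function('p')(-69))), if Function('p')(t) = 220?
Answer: 7277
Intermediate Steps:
Function('F')(K, L) = Mul(Add(-109, L), Add(-5, L)) (Function('F')(K, L) = Mul(Add(-109, L), Add(L, -5)) = Mul(Add(-109, L), Add(-5, L)))
Add(Function('F')(123, -44), Mul(-1, Function('p')(-69))) = Add(Add(545, Pow(-44, 2), Mul(-114, -44)), Mul(-1, 220)) = Add(Add(545, 1936, 5016), -220) = Add(7497, -220) = 7277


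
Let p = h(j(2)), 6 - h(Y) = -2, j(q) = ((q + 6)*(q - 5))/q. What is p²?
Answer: 64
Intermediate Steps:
j(q) = (-5 + q)*(6 + q)/q (j(q) = ((6 + q)*(-5 + q))/q = ((-5 + q)*(6 + q))/q = (-5 + q)*(6 + q)/q)
h(Y) = 8 (h(Y) = 6 - 1*(-2) = 6 + 2 = 8)
p = 8
p² = 8² = 64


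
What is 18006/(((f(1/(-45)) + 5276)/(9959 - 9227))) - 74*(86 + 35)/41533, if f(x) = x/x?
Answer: 182457990226/73056547 ≈ 2497.5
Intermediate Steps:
f(x) = 1
18006/(((f(1/(-45)) + 5276)/(9959 - 9227))) - 74*(86 + 35)/41533 = 18006/(((1 + 5276)/(9959 - 9227))) - 74*(86 + 35)/41533 = 18006/((5277/732)) - 74*121*(1/41533) = 18006/((5277*(1/732))) - 8954*1/41533 = 18006/(1759/244) - 8954/41533 = 18006*(244/1759) - 8954/41533 = 4393464/1759 - 8954/41533 = 182457990226/73056547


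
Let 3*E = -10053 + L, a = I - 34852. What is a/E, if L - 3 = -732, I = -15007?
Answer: 49859/3594 ≈ 13.873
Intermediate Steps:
L = -729 (L = 3 - 732 = -729)
a = -49859 (a = -15007 - 34852 = -49859)
E = -3594 (E = (-10053 - 729)/3 = (⅓)*(-10782) = -3594)
a/E = -49859/(-3594) = -49859*(-1/3594) = 49859/3594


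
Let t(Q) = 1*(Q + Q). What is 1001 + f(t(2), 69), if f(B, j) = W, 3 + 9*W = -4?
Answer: 9002/9 ≈ 1000.2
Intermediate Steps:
W = -7/9 (W = -1/3 + (1/9)*(-4) = -1/3 - 4/9 = -7/9 ≈ -0.77778)
t(Q) = 2*Q (t(Q) = 1*(2*Q) = 2*Q)
f(B, j) = -7/9
1001 + f(t(2), 69) = 1001 - 7/9 = 9002/9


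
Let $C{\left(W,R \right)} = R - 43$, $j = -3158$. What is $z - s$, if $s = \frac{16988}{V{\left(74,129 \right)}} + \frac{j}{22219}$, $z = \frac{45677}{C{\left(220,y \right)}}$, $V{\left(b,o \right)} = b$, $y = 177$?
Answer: $\frac{12277279171}{110161802} \approx 111.45$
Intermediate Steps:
$C{\left(W,R \right)} = -43 + R$
$z = \frac{45677}{134}$ ($z = \frac{45677}{-43 + 177} = \frac{45677}{134} \approx 340.87$)
$s = \frac{188611340}{822103}$ ($s = \frac{16988}{74} - \frac{3158}{22219} = 16988 \cdot \frac{1}{74} - \frac{3158}{22219} = \frac{8494}{37} - \frac{3158}{22219} = \frac{188611340}{822103} \approx 229.43$)
$z - s = \frac{45677}{134} - \frac{188611340}{822103} = \frac{12277279171}{110161802}$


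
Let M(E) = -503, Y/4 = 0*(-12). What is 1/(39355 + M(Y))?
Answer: 1/38852 ≈ 2.5739e-5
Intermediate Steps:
Y = 0 (Y = 4*(0*(-12)) = 4*0 = 0)
1/(39355 + M(Y)) = 1/(39355 - 503) = 1/38852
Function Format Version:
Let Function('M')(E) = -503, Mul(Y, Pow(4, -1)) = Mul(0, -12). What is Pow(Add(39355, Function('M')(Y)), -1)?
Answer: Rational(1, 38852) ≈ 2.5739e-5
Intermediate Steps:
Y = 0 (Y = Mul(4, Mul(0, -12)) = Mul(4, 0) = 0)
Pow(Add(39355, Function('M')(Y)), -1) = Pow(Add(39355, -503), -1) = Pow(38852, -1) = Rational(1, 38852)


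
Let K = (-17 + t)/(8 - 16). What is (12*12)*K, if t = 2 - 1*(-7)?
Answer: 144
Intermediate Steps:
t = 9 (t = 2 + 7 = 9)
K = 1 (K = (-17 + 9)/(8 - 16) = -8/(-8) = -8*(-⅛) = 1)
(12*12)*K = (12*12)*1 = 144*1 = 144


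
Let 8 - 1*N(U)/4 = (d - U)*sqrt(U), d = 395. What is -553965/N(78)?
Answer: 553965/3919039 + 175606905*sqrt(78)/31352312 ≈ 49.609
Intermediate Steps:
N(U) = 32 - 4*sqrt(U)*(395 - U) (N(U) = 32 - 4*(395 - U)*sqrt(U) = 32 - 4*sqrt(U)*(395 - U))
-553965/N(78) = -553965/(32 - 1580*sqrt(78) + 4*78**(3/2)) = -553965/(32 - 1580*sqrt(78) + 4*(78*sqrt(78))) = -553965/(32 - 1580*sqrt(78) + 312*sqrt(78)) = -553965/(32 - 1268*sqrt(78))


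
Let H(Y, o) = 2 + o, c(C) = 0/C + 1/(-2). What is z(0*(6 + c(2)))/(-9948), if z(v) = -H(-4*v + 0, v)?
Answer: 1/4974 ≈ 0.00020105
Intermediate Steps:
c(C) = -½ (c(C) = 0 + 1*(-½) = 0 - ½ = -½)
z(v) = -2 - v (z(v) = -(2 + v) = -2 - v)
z(0*(6 + c(2)))/(-9948) = (-2 - 0*(6 - ½))/(-9948) = (-2 - 0*11/2)*(-1/9948) = (-2 - 1*0)*(-1/9948) = (-2 + 0)*(-1/9948) = -2*(-1/9948) = 1/4974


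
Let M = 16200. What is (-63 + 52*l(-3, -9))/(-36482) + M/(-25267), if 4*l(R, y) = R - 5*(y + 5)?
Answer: -297500293/460895347 ≈ -0.64548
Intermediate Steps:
l(R, y) = -25/4 - 5*y/4 + R/4 (l(R, y) = (R - 5*(y + 5))/4 = (R - 5*(5 + y))/4 = (R + (-25 - 5*y))/4 = (-25 + R - 5*y)/4 = -25/4 - 5*y/4 + R/4)
(-63 + 52*l(-3, -9))/(-36482) + M/(-25267) = (-63 + 52*(-25/4 - 5/4*(-9) + (¼)*(-3)))/(-36482) + 16200/(-25267) = (-63 + 52*(-25/4 + 45/4 - ¾))*(-1/36482) + 16200*(-1/25267) = (-63 + 52*(17/4))*(-1/36482) - 16200/25267 = (-63 + 221)*(-1/36482) - 16200/25267 = 158*(-1/36482) - 16200/25267 = -79/18241 - 16200/25267 = -297500293/460895347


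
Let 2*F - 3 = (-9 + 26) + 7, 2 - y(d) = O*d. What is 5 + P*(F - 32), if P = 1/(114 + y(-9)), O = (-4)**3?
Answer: 4637/920 ≈ 5.0402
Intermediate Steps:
O = -64
y(d) = 2 + 64*d (y(d) = 2 - (-64)*d = 2 + 64*d)
F = 27/2 (F = 3/2 + ((-9 + 26) + 7)/2 = 3/2 + (17 + 7)/2 = 3/2 + (1/2)*24 = 3/2 + 12 = 27/2 ≈ 13.500)
P = -1/460 (P = 1/(114 + (2 + 64*(-9))) = 1/(114 + (2 - 576)) = 1/(114 - 574) = 1/(-460) = -1/460 ≈ -0.0021739)
5 + P*(F - 32) = 5 - (27/2 - 32)/460 = 5 - 1/460*(-37/2) = 5 + 37/920 = 4637/920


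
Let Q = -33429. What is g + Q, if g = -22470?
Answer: -55899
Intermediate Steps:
g + Q = -22470 - 33429 = -55899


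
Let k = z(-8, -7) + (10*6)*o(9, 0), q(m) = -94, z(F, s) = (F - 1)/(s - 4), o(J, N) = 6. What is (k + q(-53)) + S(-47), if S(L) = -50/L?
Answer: 138495/517 ≈ 267.88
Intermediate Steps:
z(F, s) = (-1 + F)/(-4 + s)
k = 3969/11 (k = (-1 - 8)/(-4 - 7) + (10*6)*6 = -9/(-11) + 60*6 = -1/11*(-9) + 360 = 9/11 + 360 = 3969/11 ≈ 360.82)
(k + q(-53)) + S(-47) = (3969/11 - 94) - 50/(-47) = 2935/11 - 50*(-1/47) = 2935/11 + 50/47 = 138495/517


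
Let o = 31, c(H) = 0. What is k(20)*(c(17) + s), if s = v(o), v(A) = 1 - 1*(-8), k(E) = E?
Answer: 180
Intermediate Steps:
v(A) = 9 (v(A) = 1 + 8 = 9)
s = 9
k(20)*(c(17) + s) = 20*(0 + 9) = 20*9 = 180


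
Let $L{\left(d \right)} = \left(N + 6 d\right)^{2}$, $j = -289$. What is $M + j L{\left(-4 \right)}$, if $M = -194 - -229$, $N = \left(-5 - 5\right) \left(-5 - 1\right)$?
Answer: $-374509$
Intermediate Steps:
$N = 60$ ($N = \left(-10\right) \left(-6\right) = 60$)
$L{\left(d \right)} = \left(60 + 6 d\right)^{2}$
$M = 35$ ($M = -194 + 229 = 35$)
$M + j L{\left(-4 \right)} = 35 - 289 \cdot 36 \left(10 - 4\right)^{2} = 35 - 289 \cdot 36 \cdot 6^{2} = 35 - 289 \cdot 36 \cdot 36 = 35 - 374544 = -374509$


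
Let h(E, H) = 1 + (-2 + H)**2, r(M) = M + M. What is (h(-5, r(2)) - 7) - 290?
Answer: -292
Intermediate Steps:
r(M) = 2*M
(h(-5, r(2)) - 7) - 290 = ((1 + (-2 + 2*2)**2) - 7) - 290 = ((1 + (-2 + 4)**2) - 7) - 290 = ((1 + 2**2) - 7) - 290 = ((1 + 4) - 7) - 290 = (5 - 7) - 290 = -2 - 290 = -292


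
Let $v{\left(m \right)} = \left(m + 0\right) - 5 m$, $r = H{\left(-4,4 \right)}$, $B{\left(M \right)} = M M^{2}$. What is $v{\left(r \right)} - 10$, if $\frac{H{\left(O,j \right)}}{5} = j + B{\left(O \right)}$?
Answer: $1190$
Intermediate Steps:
$B{\left(M \right)} = M^{3}$
$H{\left(O,j \right)} = 5 j + 5 O^{3}$ ($H{\left(O,j \right)} = 5 \left(j + O^{3}\right) = 5 j + 5 O^{3}$)
$r = -300$ ($r = 5 \cdot 4 + 5 \left(-4\right)^{3} = 20 + 5 \left(-64\right) = 20 - 320 = -300$)
$v{\left(m \right)} = - 4 m$ ($v{\left(m \right)} = m - 5 m = - 4 m$)
$v{\left(r \right)} - 10 = \left(-4\right) \left(-300\right) - 10 = 1200 - 10 = 1190$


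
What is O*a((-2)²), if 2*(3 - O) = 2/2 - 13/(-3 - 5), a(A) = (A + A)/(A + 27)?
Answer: 27/62 ≈ 0.43548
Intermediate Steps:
a(A) = 2*A/(27 + A) (a(A) = (2*A)/(27 + A) = 2*A/(27 + A))
O = 27/16 (O = 3 - (2/2 - 13/(-3 - 5))/2 = 3 - (2*(½) - 13/(-8))/2 = 3 - (1 - 13*(-⅛))/2 = 3 - (1 + 13/8)/2 = 3 - ½*21/8 = 3 - 21/16 = 27/16 ≈ 1.6875)
O*a((-2)²) = 27*(2*(-2)²/(27 + (-2)²))/16 = 27*(2*4/(27 + 4))/16 = 27*(2*4/31)/16 = 27*(2*4*(1/31))/16 = (27/16)*(8/31) = 27/62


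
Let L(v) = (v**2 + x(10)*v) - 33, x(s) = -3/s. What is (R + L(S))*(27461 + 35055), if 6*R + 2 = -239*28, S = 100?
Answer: 1654423424/3 ≈ 5.5147e+8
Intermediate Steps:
R = -3347/3 (R = -1/3 + (-239*28)/6 = -1/3 + (1/6)*(-6692) = -1/3 - 3346/3 = -3347/3 ≈ -1115.7)
L(v) = -33 + v**2 - 3*v/10 (L(v) = (v**2 + (-3/10)*v) - 33 = (v**2 + (-3*1/10)*v) - 33 = (v**2 - 3*v/10) - 33 = -33 + v**2 - 3*v/10)
(R + L(S))*(27461 + 35055) = (-3347/3 + (-33 + 100**2 - 3/10*100))*(27461 + 35055) = (-3347/3 + (-33 + 10000 - 30))*62516 = (-3347/3 + 9937)*62516 = (26464/3)*62516 = 1654423424/3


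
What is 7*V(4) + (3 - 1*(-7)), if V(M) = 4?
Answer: 38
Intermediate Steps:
7*V(4) + (3 - 1*(-7)) = 7*4 + (3 - 1*(-7)) = 28 + (3 + 7) = 28 + 10 = 38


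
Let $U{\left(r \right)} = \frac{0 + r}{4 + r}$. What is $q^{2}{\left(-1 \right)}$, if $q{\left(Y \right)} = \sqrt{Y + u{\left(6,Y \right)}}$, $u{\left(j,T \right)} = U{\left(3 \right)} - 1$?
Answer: $- \frac{11}{7} \approx -1.5714$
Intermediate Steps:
$U{\left(r \right)} = \frac{r}{4 + r}$
$u{\left(j,T \right)} = - \frac{4}{7}$ ($u{\left(j,T \right)} = \frac{3}{4 + 3} - 1 = \frac{3}{7} - 1 = - \frac{4}{7}$)
$q{\left(Y \right)} = \sqrt{- \frac{4}{7} + Y}$ ($q{\left(Y \right)} = \sqrt{Y - \frac{4}{7}} = \sqrt{- \frac{4}{7} + Y}$)
$q^{2}{\left(-1 \right)} = \left(\frac{\sqrt{-28 + 49 \left(-1\right)}}{7}\right)^{2} = \left(\frac{\sqrt{-28 - 49}}{7}\right)^{2} = \left(\frac{\sqrt{-77}}{7}\right)^{2} = \left(\frac{i \sqrt{77}}{7}\right)^{2} = - \frac{11}{7}$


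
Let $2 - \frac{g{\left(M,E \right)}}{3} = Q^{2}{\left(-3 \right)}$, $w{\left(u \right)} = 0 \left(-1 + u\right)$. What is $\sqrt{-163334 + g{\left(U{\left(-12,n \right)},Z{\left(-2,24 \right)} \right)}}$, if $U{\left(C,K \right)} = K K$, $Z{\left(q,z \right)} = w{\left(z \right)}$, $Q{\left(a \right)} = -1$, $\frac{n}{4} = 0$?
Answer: $i \sqrt{163331} \approx 404.14 i$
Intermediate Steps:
$n = 0$ ($n = 4 \cdot 0 = 0$)
$w{\left(u \right)} = 0$
$Z{\left(q,z \right)} = 0$
$U{\left(C,K \right)} = K^{2}$
$g{\left(M,E \right)} = 3$ ($g{\left(M,E \right)} = 6 - 3 \left(-1\right)^{2} = 6 - 3 = 3$)
$\sqrt{-163334 + g{\left(U{\left(-12,n \right)},Z{\left(-2,24 \right)} \right)}} = \sqrt{-163334 + 3} = \sqrt{-163331} = i \sqrt{163331}$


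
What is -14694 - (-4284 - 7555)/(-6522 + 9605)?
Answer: -45289763/3083 ≈ -14690.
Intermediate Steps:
-14694 - (-4284 - 7555)/(-6522 + 9605) = -14694 - (-11839)/3083 = -14694 - 1*(-11839/3083) = -14694 + 11839/3083 = -45289763/3083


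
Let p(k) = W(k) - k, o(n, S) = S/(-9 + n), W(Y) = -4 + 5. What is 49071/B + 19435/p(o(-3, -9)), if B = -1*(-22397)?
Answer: 1741191851/22397 ≈ 77742.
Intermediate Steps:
W(Y) = 1
B = 22397
o(n, S) = S/(-9 + n)
p(k) = 1 - k
49071/B + 19435/p(o(-3, -9)) = 49071/22397 + 19435/(1 - (-9)/(-9 - 3)) = 49071*(1/22397) + 19435/(1 - (-9)/(-12)) = 49071/22397 + 19435/(1 - (-9)*(-1)/12) = 49071/22397 + 19435/(1 - 1*¾) = 49071/22397 + 19435/(1 - ¾) = 49071/22397 + 19435/(¼) = 49071/22397 + 19435*4 = 49071/22397 + 77740 = 1741191851/22397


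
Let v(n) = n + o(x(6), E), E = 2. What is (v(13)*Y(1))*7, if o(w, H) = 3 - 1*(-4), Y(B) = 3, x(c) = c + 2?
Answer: 420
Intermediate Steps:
x(c) = 2 + c
o(w, H) = 7 (o(w, H) = 3 + 4 = 7)
v(n) = 7 + n (v(n) = n + 7 = 7 + n)
(v(13)*Y(1))*7 = ((7 + 13)*3)*7 = (20*3)*7 = 60*7 = 420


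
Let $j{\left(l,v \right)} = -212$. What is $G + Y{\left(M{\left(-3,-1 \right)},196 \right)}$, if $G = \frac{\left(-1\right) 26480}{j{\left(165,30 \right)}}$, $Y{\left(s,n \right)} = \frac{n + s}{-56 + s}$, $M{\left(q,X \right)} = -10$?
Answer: $\frac{71177}{583} \approx 122.09$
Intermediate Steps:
$Y{\left(s,n \right)} = \frac{n + s}{-56 + s}$
$G = \frac{6620}{53}$ ($G = \frac{\left(-1\right) 26480}{-212} = \left(-26480\right) \left(- \frac{1}{212}\right) = \frac{6620}{53} \approx 124.91$)
$G + Y{\left(M{\left(-3,-1 \right)},196 \right)} = \frac{6620}{53} + \frac{196 - 10}{-56 - 10} = \frac{6620}{53} + \frac{1}{-66} \cdot 186 = \frac{6620}{53} - \frac{31}{11} = \frac{71177}{583}$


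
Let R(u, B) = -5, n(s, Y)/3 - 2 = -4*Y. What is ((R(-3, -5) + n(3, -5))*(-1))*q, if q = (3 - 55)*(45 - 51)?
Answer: -19032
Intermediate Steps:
n(s, Y) = 6 - 12*Y (n(s, Y) = 6 + 3*(-4*Y) = 6 - 12*Y)
q = 312 (q = -52*(-6) = 312)
((R(-3, -5) + n(3, -5))*(-1))*q = ((-5 + (6 - 12*(-5)))*(-1))*312 = ((-5 + (6 + 60))*(-1))*312 = ((-5 + 66)*(-1))*312 = (61*(-1))*312 = -61*312 = -19032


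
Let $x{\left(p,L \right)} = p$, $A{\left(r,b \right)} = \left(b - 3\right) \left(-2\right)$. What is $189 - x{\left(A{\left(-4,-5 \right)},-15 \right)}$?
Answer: $173$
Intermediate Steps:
$A{\left(r,b \right)} = 6 - 2 b$ ($A{\left(r,b \right)} = \left(b - 3\right) \left(-2\right) = \left(-3 + b\right) \left(-2\right) = 6 - 2 b$)
$189 - x{\left(A{\left(-4,-5 \right)},-15 \right)} = 189 - \left(6 - -10\right) = 189 - \left(6 + 10\right) = 189 - 16 = 173$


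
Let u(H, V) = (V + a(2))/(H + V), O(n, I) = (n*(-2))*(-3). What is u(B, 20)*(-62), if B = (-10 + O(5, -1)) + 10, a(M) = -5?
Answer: -93/5 ≈ -18.600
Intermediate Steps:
O(n, I) = 6*n (O(n, I) = -2*n*(-3) = 6*n)
B = 30 (B = (-10 + 6*5) + 10 = (-10 + 30) + 10 = 20 + 10 = 30)
u(H, V) = (-5 + V)/(H + V) (u(H, V) = (V - 5)/(H + V) = (-5 + V)/(H + V))
u(B, 20)*(-62) = ((-5 + 20)/(30 + 20))*(-62) = (15/50)*(-62) = ((1/50)*15)*(-62) = (3/10)*(-62) = -93/5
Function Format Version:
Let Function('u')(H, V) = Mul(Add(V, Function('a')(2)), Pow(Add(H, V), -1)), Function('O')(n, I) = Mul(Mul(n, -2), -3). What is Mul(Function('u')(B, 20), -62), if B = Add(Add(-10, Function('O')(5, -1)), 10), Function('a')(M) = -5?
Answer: Rational(-93, 5) ≈ -18.600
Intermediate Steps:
Function('O')(n, I) = Mul(6, n) (Function('O')(n, I) = Mul(Mul(-2, n), -3) = Mul(6, n))
B = 30 (B = Add(Add(-10, Mul(6, 5)), 10) = Add(Add(-10, 30), 10) = Add(20, 10) = 30)
Function('u')(H, V) = Mul(Pow(Add(H, V), -1), Add(-5, V)) (Function('u')(H, V) = Mul(Add(V, -5), Pow(Add(H, V), -1)) = Mul(Add(-5, V), Pow(Add(H, V), -1)) = Mul(Pow(Add(H, V), -1), Add(-5, V)))
Mul(Function('u')(B, 20), -62) = Mul(Mul(Pow(Add(30, 20), -1), Add(-5, 20)), -62) = Mul(Mul(Pow(50, -1), 15), -62) = Mul(Mul(Rational(1, 50), 15), -62) = Mul(Rational(3, 10), -62) = Rational(-93, 5)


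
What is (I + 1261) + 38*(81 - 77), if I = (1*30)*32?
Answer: 2373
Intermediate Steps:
I = 960 (I = 30*32 = 960)
(I + 1261) + 38*(81 - 77) = (960 + 1261) + 38*(81 - 77) = 2221 + 38*4 = 2221 + 152 = 2373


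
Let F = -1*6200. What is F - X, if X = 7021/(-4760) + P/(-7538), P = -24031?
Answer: -934970249/150760 ≈ -6201.7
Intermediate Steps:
X = 258249/150760 (X = 7021/(-4760) - 24031/(-7538) = 7021*(-1/4760) - 24031*(-1/7538) = -59/40 + 24031/7538 = 258249/150760 ≈ 1.7130)
F = -6200
F - X = -6200 - 1*258249/150760 = -6200 - 258249/150760 = -934970249/150760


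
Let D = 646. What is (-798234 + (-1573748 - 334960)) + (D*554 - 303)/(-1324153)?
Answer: -3584405727707/1324153 ≈ -2.7069e+6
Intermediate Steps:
(-798234 + (-1573748 - 334960)) + (D*554 - 303)/(-1324153) = (-798234 + (-1573748 - 334960)) + (646*554 - 303)/(-1324153) = (-798234 - 1908708) + (357884 - 303)*(-1/1324153) = -2706942 + 357581*(-1/1324153) = -2706942 - 357581/1324153 = -3584405727707/1324153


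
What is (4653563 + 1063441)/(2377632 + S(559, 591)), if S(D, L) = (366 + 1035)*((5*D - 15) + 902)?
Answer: 952834/1256019 ≈ 0.75861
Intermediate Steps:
S(D, L) = 1242687 + 7005*D (S(D, L) = 1401*((-15 + 5*D) + 902) = 1401*(887 + 5*D) = 1242687 + 7005*D)
(4653563 + 1063441)/(2377632 + S(559, 591)) = (4653563 + 1063441)/(2377632 + (1242687 + 7005*559)) = 5717004/(2377632 + (1242687 + 3915795)) = 5717004/(2377632 + 5158482) = 5717004/7536114 = 5717004*(1/7536114) = 952834/1256019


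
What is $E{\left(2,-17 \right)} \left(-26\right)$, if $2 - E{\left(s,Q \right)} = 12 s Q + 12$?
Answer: $-10348$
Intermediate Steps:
$E{\left(s,Q \right)} = -10 - 12 Q s$ ($E{\left(s,Q \right)} = 2 - \left(12 s Q + 12\right) = 2 - \left(12 Q s + 12\right) = 2 - \left(12 + 12 Q s\right) = -10 - 12 Q s$)
$E{\left(2,-17 \right)} \left(-26\right) = \left(-10 - \left(-204\right) 2\right) \left(-26\right) = \left(-10 + 408\right) \left(-26\right) = 398 \left(-26\right) = -10348$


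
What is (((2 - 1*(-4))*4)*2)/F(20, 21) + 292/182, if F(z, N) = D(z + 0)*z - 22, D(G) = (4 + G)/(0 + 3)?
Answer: 4086/2093 ≈ 1.9522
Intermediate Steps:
D(G) = 4/3 + G/3 (D(G) = (4 + G)/3 = (4 + G)*(⅓) = 4/3 + G/3)
F(z, N) = -22 + z*(4/3 + z/3) (F(z, N) = (4/3 + (z + 0)/3)*z - 22 = (4/3 + z/3)*z - 22 = z*(4/3 + z/3) - 22 = -22 + z*(4/3 + z/3))
(((2 - 1*(-4))*4)*2)/F(20, 21) + 292/182 = (((2 - 1*(-4))*4)*2)/(-22 + (⅓)*20*(4 + 20)) + 292/182 = (((2 + 4)*4)*2)/(-22 + (⅓)*20*24) + 292*(1/182) = ((6*4)*2)/(-22 + 160) + 146/91 = (24*2)/138 + 146/91 = 48*(1/138) + 146/91 = 8/23 + 146/91 = 4086/2093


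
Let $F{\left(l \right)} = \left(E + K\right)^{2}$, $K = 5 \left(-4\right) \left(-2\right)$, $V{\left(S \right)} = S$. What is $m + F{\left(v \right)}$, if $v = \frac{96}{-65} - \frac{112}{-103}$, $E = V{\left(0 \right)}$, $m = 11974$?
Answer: $13574$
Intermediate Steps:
$K = 40$ ($K = \left(-20\right) \left(-2\right) = 40$)
$E = 0$
$v = - \frac{2608}{6695}$ ($v = 96 \left(- \frac{1}{65}\right) - - \frac{112}{103} = - \frac{96}{65} + \frac{112}{103} = - \frac{2608}{6695} \approx -0.38954$)
$F{\left(l \right)} = 1600$ ($F{\left(l \right)} = \left(0 + 40\right)^{2} = 40^{2} = 1600$)
$m + F{\left(v \right)} = 11974 + 1600 = 13574$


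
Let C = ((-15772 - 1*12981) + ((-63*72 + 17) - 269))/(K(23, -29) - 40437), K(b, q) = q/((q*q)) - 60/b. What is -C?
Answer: -22371847/26973242 ≈ -0.82941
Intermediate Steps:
K(b, q) = 1/q - 60/b (K(b, q) = q/(q²) - 60/b = q/q² - 60/b = 1/q - 60/b)
C = 22371847/26973242 (C = ((-15772 - 1*12981) + ((-63*72 + 17) - 269))/((1/(-29) - 60/23) - 40437) = ((-15772 - 12981) + ((-4536 + 17) - 269))/((-1/29 - 60*1/23) - 40437) = (-28753 + (-4519 - 269))/((-1/29 - 60/23) - 40437) = (-28753 - 4788)/(-1763/667 - 40437) = -33541/(-26973242/667) = -33541*(-667/26973242) = 22371847/26973242 ≈ 0.82941)
-C = -1*22371847/26973242 = -22371847/26973242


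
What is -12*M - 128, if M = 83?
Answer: -1124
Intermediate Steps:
-12*M - 128 = -12*83 - 128 = -996 - 128 = -1124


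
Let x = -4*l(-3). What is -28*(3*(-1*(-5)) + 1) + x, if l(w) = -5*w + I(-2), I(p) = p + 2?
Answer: -508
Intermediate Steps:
I(p) = 2 + p
l(w) = -5*w (l(w) = -5*w + (2 - 2) = -5*w + 0 = -5*w)
x = -60 (x = -(-20)*(-3) = -4*15 = -60)
-28*(3*(-1*(-5)) + 1) + x = -28*(3*(-1*(-5)) + 1) - 60 = -28*(3*5 + 1) - 60 = -28*(15 + 1) - 60 = -28*16 - 60 = -448 - 60 = -508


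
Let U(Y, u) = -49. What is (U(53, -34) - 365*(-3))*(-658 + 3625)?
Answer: 3103482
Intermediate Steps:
(U(53, -34) - 365*(-3))*(-658 + 3625) = (-49 - 365*(-3))*(-658 + 3625) = (-49 + 1095)*2967 = 1046*2967 = 3103482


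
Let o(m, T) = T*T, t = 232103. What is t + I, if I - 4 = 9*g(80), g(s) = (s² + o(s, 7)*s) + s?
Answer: 325707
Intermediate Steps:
o(m, T) = T²
g(s) = s² + 50*s (g(s) = (s² + 7²*s) + s = (s² + 49*s) + s = s² + 50*s)
I = 93604 (I = 4 + 9*(80*(50 + 80)) = 4 + 9*(80*130) = 4 + 9*10400 = 4 + 93600 = 93604)
t + I = 232103 + 93604 = 325707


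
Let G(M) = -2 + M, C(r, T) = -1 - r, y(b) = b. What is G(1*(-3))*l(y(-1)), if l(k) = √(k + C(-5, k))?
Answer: -5*√3 ≈ -8.6602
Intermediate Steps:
l(k) = √(4 + k) (l(k) = √(k + (-1 - 1*(-5))) = √(k + (-1 + 5)) = √(k + 4) = √(4 + k))
G(1*(-3))*l(y(-1)) = (-2 + 1*(-3))*√(4 - 1) = (-2 - 3)*√3 = -5*√3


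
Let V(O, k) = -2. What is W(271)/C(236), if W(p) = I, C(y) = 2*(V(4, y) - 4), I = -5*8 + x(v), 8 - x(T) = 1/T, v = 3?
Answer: 97/36 ≈ 2.6944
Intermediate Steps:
x(T) = 8 - 1/T
I = -97/3 (I = -5*8 + (8 - 1/3) = -40 + (8 - 1*⅓) = -40 + (8 - ⅓) = -40 + 23/3 = -97/3 ≈ -32.333)
C(y) = -12 (C(y) = 2*(-2 - 4) = 2*(-6) = -12)
W(p) = -97/3
W(271)/C(236) = -97/3/(-12) = -97/3*(-1/12) = 97/36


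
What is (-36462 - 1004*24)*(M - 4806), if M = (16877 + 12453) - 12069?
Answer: -754249890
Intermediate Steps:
M = 17261 (M = 29330 - 12069 = 17261)
(-36462 - 1004*24)*(M - 4806) = (-36462 - 1004*24)*(17261 - 4806) = (-36462 - 24096)*12455 = -60558*12455 = -754249890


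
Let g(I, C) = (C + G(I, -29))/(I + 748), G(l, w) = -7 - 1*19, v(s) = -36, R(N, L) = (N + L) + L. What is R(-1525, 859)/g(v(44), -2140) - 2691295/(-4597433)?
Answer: -312965754079/4979019939 ≈ -62.857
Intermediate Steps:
R(N, L) = N + 2*L (R(N, L) = (L + N) + L = N + 2*L)
G(l, w) = -26 (G(l, w) = -7 - 19 = -26)
g(I, C) = (-26 + C)/(748 + I) (g(I, C) = (C - 26)/(I + 748) = (-26 + C)/(748 + I))
R(-1525, 859)/g(v(44), -2140) - 2691295/(-4597433) = (-1525 + 2*859)/(((-26 - 2140)/(748 - 36))) - 2691295/(-4597433) = (-1525 + 1718)/((-2166/712)) - 2691295*(-1/4597433) = 193/(((1/712)*(-2166))) + 2691295/4597433 = 193/(-1083/356) + 2691295/4597433 = 193*(-356/1083) + 2691295/4597433 = -68708/1083 + 2691295/4597433 = -312965754079/4979019939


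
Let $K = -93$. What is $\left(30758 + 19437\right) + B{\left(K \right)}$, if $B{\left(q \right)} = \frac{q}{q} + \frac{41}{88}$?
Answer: $\frac{4417289}{88} \approx 50196.0$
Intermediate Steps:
$B{\left(q \right)} = \frac{129}{88}$ ($B{\left(q \right)} = 1 + 41 \cdot \frac{1}{88} = 1 + \frac{41}{88} = \frac{129}{88}$)
$\left(30758 + 19437\right) + B{\left(K \right)} = \left(30758 + 19437\right) + \frac{129}{88} = 50195 + \frac{129}{88} = \frac{4417289}{88}$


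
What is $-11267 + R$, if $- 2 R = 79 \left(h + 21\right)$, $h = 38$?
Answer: $- \frac{27195}{2} \approx -13598.0$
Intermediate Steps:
$R = - \frac{4661}{2}$ ($R = - \frac{79 \left(38 + 21\right)}{2} = - \frac{79 \cdot 59}{2} = \left(- \frac{1}{2}\right) 4661 = - \frac{4661}{2} \approx -2330.5$)
$-11267 + R = -11267 - \frac{4661}{2} = - \frac{27195}{2}$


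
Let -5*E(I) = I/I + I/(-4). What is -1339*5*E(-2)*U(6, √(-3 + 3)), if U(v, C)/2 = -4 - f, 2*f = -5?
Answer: -12051/2 ≈ -6025.5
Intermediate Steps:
f = -5/2 (f = (½)*(-5) = -5/2 ≈ -2.5000)
U(v, C) = -3 (U(v, C) = 2*(-4 - 1*(-5/2)) = 2*(-4 + 5/2) = 2*(-3/2) = -3)
E(I) = -⅕ + I/20 (E(I) = -(I/I + I/(-4))/5 = -(1 + I*(-¼))/5 = -(1 - I/4)/5 = -⅕ + I/20)
-1339*5*E(-2)*U(6, √(-3 + 3)) = -1339*5*(-⅕ + (1/20)*(-2))*(-3) = -1339*5*(-⅕ - ⅒)*(-3) = -1339*5*(-3/10)*(-3) = -(-4017)*(-3)/2 = -1339*9/2 = -12051/2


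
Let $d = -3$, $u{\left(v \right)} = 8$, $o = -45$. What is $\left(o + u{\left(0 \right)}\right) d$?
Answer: $111$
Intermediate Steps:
$\left(o + u{\left(0 \right)}\right) d = \left(-45 + 8\right) \left(-3\right) = \left(-37\right) \left(-3\right) = 111$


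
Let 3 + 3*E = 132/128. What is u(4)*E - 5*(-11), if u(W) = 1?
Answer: 1739/32 ≈ 54.344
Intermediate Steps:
E = -21/32 (E = -1 + (132/128)/3 = -1 + (132*(1/128))/3 = -1 + (⅓)*(33/32) = -1 + 11/32 = -21/32 ≈ -0.65625)
u(4)*E - 5*(-11) = 1*(-21/32) - 5*(-11) = -21/32 + 55 = 1739/32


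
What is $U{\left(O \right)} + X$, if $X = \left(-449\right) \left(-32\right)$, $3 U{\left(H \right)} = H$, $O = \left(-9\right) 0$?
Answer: $14368$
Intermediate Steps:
$O = 0$
$U{\left(H \right)} = \frac{H}{3}$
$X = 14368$
$U{\left(O \right)} + X = \frac{1}{3} \cdot 0 + 14368 = 0 + 14368 = 14368$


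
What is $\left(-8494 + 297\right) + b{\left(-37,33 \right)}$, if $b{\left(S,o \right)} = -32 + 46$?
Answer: $-8183$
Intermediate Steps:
$b{\left(S,o \right)} = 14$
$\left(-8494 + 297\right) + b{\left(-37,33 \right)} = \left(-8494 + 297\right) + 14 = -8197 + 14 = -8183$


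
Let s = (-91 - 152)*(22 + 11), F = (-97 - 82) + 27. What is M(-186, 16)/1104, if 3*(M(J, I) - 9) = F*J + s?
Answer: 845/138 ≈ 6.1232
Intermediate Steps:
F = -152 (F = -179 + 27 = -152)
s = -8019 (s = -243*33 = -8019)
M(J, I) = -2664 - 152*J/3 (M(J, I) = 9 + (-152*J - 8019)/3 = 9 + (-8019 - 152*J)/3 = 9 + (-2673 - 152*J/3) = -2664 - 152*J/3)
M(-186, 16)/1104 = (-2664 - 152/3*(-186))/1104 = (-2664 + 9424)*(1/1104) = 6760*(1/1104) = 845/138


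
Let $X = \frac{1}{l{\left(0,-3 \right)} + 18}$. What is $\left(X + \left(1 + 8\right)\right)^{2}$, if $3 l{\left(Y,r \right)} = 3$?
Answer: $\frac{29584}{361} \approx 81.95$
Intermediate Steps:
$l{\left(Y,r \right)} = 1$ ($l{\left(Y,r \right)} = \frac{1}{3} \cdot 3 = 1$)
$X = \frac{1}{19}$ ($X = \frac{1}{1 + 18} = \frac{1}{19} \approx 0.052632$)
$\left(X + \left(1 + 8\right)\right)^{2} = \left(\frac{1}{19} + \left(1 + 8\right)\right)^{2} = \left(\frac{1}{19} + 9\right)^{2} = \left(\frac{172}{19}\right)^{2} = \frac{29584}{361}$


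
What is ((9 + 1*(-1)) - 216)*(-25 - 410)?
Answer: 90480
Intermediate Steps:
((9 + 1*(-1)) - 216)*(-25 - 410) = ((9 - 1) - 216)*(-435) = (8 - 216)*(-435) = -208*(-435) = 90480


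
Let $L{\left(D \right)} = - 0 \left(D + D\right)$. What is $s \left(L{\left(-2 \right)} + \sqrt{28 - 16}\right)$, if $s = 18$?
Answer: $36 \sqrt{3} \approx 62.354$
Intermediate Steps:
$L{\left(D \right)} = 0$ ($L{\left(D \right)} = - 0 \cdot 2 D = \left(-1\right) 0 = 0$)
$s \left(L{\left(-2 \right)} + \sqrt{28 - 16}\right) = 18 \left(0 + \sqrt{28 - 16}\right) = 18 \left(0 + \sqrt{12}\right) = 18 \left(0 + 2 \sqrt{3}\right) = 18 \cdot 2 \sqrt{3} = 36 \sqrt{3}$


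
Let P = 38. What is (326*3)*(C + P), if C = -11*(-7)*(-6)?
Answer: -414672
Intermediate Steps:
C = -462 (C = 77*(-6) = -462)
(326*3)*(C + P) = (326*3)*(-462 + 38) = 978*(-424) = -414672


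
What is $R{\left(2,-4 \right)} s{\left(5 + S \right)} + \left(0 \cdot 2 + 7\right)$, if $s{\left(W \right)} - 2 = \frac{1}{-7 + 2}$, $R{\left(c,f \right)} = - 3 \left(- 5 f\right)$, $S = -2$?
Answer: $-101$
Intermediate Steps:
$R{\left(c,f \right)} = 15 f$
$s{\left(W \right)} = \frac{9}{5}$ ($s{\left(W \right)} = 2 + \frac{1}{-7 + 2} = 2 + \frac{1}{-5} = 2 - \frac{1}{5} = \frac{9}{5}$)
$R{\left(2,-4 \right)} s{\left(5 + S \right)} + \left(0 \cdot 2 + 7\right) = 15 \left(-4\right) \frac{9}{5} + \left(0 \cdot 2 + 7\right) = \left(-60\right) \frac{9}{5} + \left(0 + 7\right) = -108 + 7 = -101$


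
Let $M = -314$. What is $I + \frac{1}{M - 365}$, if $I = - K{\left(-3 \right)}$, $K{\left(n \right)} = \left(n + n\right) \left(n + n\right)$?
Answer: $- \frac{24445}{679} \approx -36.001$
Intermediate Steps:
$K{\left(n \right)} = 4 n^{2}$ ($K{\left(n \right)} = 2 n 2 n = 4 n^{2}$)
$I = -36$ ($I = - 4 \left(-3\right)^{2} = - 4 \cdot 9 = \left(-1\right) 36 = -36$)
$I + \frac{1}{M - 365} = -36 + \frac{1}{-314 - 365} = -36 + \frac{1}{-679} = -36 - \frac{1}{679} = - \frac{24445}{679}$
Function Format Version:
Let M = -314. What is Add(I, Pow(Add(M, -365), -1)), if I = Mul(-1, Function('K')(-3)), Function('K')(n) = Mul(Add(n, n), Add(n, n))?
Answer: Rational(-24445, 679) ≈ -36.001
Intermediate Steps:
Function('K')(n) = Mul(4, Pow(n, 2)) (Function('K')(n) = Mul(Mul(2, n), Mul(2, n)) = Mul(4, Pow(n, 2)))
I = -36 (I = Mul(-1, Mul(4, Pow(-3, 2))) = Mul(-1, Mul(4, 9)) = Mul(-1, 36) = -36)
Add(I, Pow(Add(M, -365), -1)) = Add(-36, Pow(Add(-314, -365), -1)) = Add(-36, Pow(-679, -1)) = Add(-36, Rational(-1, 679)) = Rational(-24445, 679)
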